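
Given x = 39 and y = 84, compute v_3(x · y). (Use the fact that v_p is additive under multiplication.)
v_3(3276) = 2

v_p(x) = 1 (factor: 39 = 3^1 · 13); v_p(y) = 1 (factor: 84 = 3^1 · 28). Additivity: v_p(xy) = v_p(x) + v_p(y) = 1 + 1 = 2. (Direct check: xy = 3276 = 3^2 · (364).)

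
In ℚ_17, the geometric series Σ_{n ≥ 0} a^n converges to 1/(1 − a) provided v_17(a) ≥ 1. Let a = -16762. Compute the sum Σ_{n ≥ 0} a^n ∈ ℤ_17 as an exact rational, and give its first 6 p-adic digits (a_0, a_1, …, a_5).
Σ a^n = 1/(1 − a) = 1/16763;  first 6 digits = (1, 0, 10, 13, 14, 10)

v_17(a) = 2 ≥ 1, so the series converges in ℤ_17 to 1/(1 − a) = 1/(1 − (-16762)) = 1/16763. Expand this rational in ℤ_17: compute digits iteratively via d_i = x_i mod 17, x_{i+1} = (x_i − d_i)/17. The first 6 digits are (1, 0, 10, 13, 14, 10).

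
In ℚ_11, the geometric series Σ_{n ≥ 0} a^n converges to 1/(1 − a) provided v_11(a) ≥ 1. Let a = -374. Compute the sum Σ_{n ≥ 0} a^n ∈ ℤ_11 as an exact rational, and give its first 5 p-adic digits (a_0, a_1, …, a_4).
Σ a^n = 1/(1 − a) = 1/375;  first 5 digits = (1, 10, 8, 4, 1)

v_11(a) = 1 ≥ 1, so the series converges in ℤ_11 to 1/(1 − a) = 1/(1 − (-374)) = 1/375. Expand this rational in ℤ_11: compute digits iteratively via d_i = x_i mod 11, x_{i+1} = (x_i − d_i)/11. The first 5 digits are (1, 10, 8, 4, 1).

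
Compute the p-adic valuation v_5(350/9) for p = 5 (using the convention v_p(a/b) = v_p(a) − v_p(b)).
v_5(350/9) = 2

Factor powers of 5 from the numerator and denominator of the reduced fraction: 350 = 5^2 · 14 and 9 = 5^0 · 9. Apply v_p(a/b) = v_p(a) − v_p(b): v_5(350/9) = 2 − 0 = 2.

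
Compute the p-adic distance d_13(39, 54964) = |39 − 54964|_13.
d_13(39, 54964) = 1/2197

Step 1 — x − y = 39 − 54964 = -54925. Step 2 — v_13(-54925) = 3 (factor: -54925 = −(13^3 · 25); the sign does not affect v_p). Step 3 — |x − y|_13 = 13^{-3} = 1/2197.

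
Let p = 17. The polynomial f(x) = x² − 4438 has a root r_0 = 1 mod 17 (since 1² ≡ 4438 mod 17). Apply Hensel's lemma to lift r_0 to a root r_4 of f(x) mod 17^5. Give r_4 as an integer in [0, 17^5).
r_4 = 1125996 (mod 1419857)

Hensel's recurrence: r_{i+1} = r_i − f(r_i)·(f′(r_i))^{-1} mod 17^{i+2}, with f′(x) = 2x. Iterate:
  r_0 = 1 (mod 17)
  r_1 = 52 (mod 289)
  r_2 = 919 (mod 4913)
  r_3 = 40223 (mod 83521)
  r_4 = 1125996 (mod 1419857)
Final: r_4 = 1125996, and one checks f(r_4) ≡ 0 mod 17^5.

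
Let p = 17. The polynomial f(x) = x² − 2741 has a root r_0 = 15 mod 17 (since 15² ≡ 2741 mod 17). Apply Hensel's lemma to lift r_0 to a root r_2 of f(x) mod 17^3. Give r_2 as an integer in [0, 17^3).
r_2 = 831 (mod 4913)

Hensel's recurrence: r_{i+1} = r_i − f(r_i)·(f′(r_i))^{-1} mod 17^{i+2}, with f′(x) = 2x. Iterate:
  r_0 = 15 (mod 17)
  r_1 = 253 (mod 289)
  r_2 = 831 (mod 4913)
Final: r_2 = 831, and one checks f(r_2) ≡ 0 mod 17^3.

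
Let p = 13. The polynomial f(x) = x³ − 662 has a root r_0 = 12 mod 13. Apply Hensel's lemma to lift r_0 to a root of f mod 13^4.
r_3 = 7318 (mod 28561)

Hensel: r_{i+1} = r_i − f(r_i)/f′(r_i) mod 13^{i+2}, where f′(x) = 3x². Iterate:
  r_0 = 12 (mod 13)
  r_1 = 51 (mod 169)
  r_2 = 727 (mod 2197)
  r_3 = 7318 (mod 28561)
Final: r = 7318 with f(r) ≡ 0 mod 13^4.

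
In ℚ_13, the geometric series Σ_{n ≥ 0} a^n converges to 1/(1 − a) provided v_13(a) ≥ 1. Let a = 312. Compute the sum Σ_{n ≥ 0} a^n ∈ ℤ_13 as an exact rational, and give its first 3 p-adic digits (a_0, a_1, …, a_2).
Σ a^n = 1/(1 − a) = -1/311;  first 3 digits = (1, 11, 5)

v_13(a) = 1 ≥ 1, so the series converges in ℤ_13 to 1/(1 − a) = 1/(1 − 312) = -1/311. Expand this rational in ℤ_13: compute digits iteratively via d_i = x_i mod 13, x_{i+1} = (x_i − d_i)/13. The first 3 digits are (1, 11, 5).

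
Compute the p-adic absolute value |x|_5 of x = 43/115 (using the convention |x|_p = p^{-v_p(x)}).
|43/115|_5 = 5

Step 1 — compute v_5(x) by factoring powers of 5 out of the numerator and denominator: v_5(43/115) = -1. Step 2 — apply |x|_p = p^{-v_p(x)} = 5^{1} = 5.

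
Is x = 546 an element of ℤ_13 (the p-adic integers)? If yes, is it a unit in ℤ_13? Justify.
x ∈ ℤ_13 but not a unit; v_13(x) = 1 > 0

ℤ_13 = {x ∈ ℚ_13 : v_13(x) ≥ 0} and ℤ_13^× = {x ∈ ℤ_13 : v_13(x) = 0}. Here v_13(546) = v_13(num) − v_13(den) = 1; compare against these criteria.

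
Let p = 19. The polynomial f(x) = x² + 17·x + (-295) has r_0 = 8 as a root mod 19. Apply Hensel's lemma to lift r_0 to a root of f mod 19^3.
r_2 = 5404 (mod 6859)

Hensel: r_{i+1} = r_i − f(r_i)·(f′(r_i))^{-1} mod 19^{i+2}, f′(x) = 2x + 17. Iterate:
  r_0 = 8 (mod 19)
  r_1 = 350 (mod 361)
  r_2 = 5404 (mod 6859)
Final: r = 5404 satisfies f(r) ≡ 0 mod 19^3.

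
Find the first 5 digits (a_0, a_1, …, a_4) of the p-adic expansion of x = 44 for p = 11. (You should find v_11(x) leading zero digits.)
(a_0, …, a_4) = (0, 4, 0, 0, 0)

v_11(44) = 1, so a_0 = ... = a_0 = 0. Factor out: x = 11^1 · u with u = 4 a unit in ℤ_11. Expand u iteratively via a_{v+i} = u_i mod 11, u_{i+1} = (u_i − a_{v+i})/11:
  u_0 = 4;  a_1 = 4;  u_1 = (u_0 − 4)/11 = 0
  u_1 = 0;  a_2 = 0;  u_2 = (u_1 − 0)/11 = 0
  u_2 = 0;  a_3 = 0;  u_3 = (u_2 − 0)/11 = 0
  u_3 = 0;  a_4 = 0;  u_4 = (u_3 − 0)/11 = 0
Digits: (0, 4, 0, 0, 0).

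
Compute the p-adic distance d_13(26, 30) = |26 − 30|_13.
d_13(26, 30) = 1

Step 1 — x − y = 26 − 30 = -4. Step 2 — v_13(-4) = 0 (factor: -4 = −(13^0 · 4); the sign does not affect v_p). Step 3 — |x − y|_13 = 13^{0} = 1.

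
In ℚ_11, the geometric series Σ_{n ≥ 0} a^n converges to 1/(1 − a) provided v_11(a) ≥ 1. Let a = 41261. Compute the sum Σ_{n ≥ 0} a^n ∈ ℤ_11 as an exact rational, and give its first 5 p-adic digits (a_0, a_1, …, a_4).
Σ a^n = 1/(1 − a) = -1/41260;  first 5 digits = (1, 0, 0, 9, 2)

v_11(a) = 3 ≥ 1, so the series converges in ℤ_11 to 1/(1 − a) = 1/(1 − 41261) = -1/41260. Expand this rational in ℤ_11: compute digits iteratively via d_i = x_i mod 11, x_{i+1} = (x_i − d_i)/11. The first 5 digits are (1, 0, 0, 9, 2).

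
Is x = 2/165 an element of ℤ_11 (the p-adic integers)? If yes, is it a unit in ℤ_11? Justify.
x ∉ ℤ_11 (v_11(x) = -1 < 0)

ℤ_11 = {x ∈ ℚ_11 : v_11(x) ≥ 0} and ℤ_11^× = {x ∈ ℤ_11 : v_11(x) = 0}. Here v_11(2/165) = v_11(num) − v_11(den) = -1; compare against these criteria.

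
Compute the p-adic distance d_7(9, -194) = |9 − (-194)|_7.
d_7(9, -194) = 1/7

Step 1 — x − y = 9 − (-194) = 203. Step 2 — v_7(203) = 1 (factor: 203 = (7^1 · 29); the sign does not affect v_p). Step 3 — |x − y|_7 = 7^{-1} = 1/7.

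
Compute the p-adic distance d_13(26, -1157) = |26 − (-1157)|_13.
d_13(26, -1157) = 1/169

Step 1 — x − y = 26 − (-1157) = 1183. Step 2 — v_13(1183) = 2 (factor: 1183 = (13^2 · 7); the sign does not affect v_p). Step 3 — |x − y|_13 = 13^{-2} = 1/169.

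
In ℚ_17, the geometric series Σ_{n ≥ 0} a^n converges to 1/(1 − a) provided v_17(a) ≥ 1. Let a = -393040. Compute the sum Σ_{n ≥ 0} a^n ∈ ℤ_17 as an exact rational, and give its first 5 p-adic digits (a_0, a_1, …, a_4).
Σ a^n = 1/(1 − a) = 1/393041;  first 5 digits = (1, 0, 0, 5, 12)

v_17(a) = 3 ≥ 1, so the series converges in ℤ_17 to 1/(1 − a) = 1/(1 − (-393040)) = 1/393041. Expand this rational in ℤ_17: compute digits iteratively via d_i = x_i mod 17, x_{i+1} = (x_i − d_i)/17. The first 5 digits are (1, 0, 0, 5, 12).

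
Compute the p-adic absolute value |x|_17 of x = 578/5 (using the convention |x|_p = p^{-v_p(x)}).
|578/5|_17 = 1/289

Step 1 — compute v_17(x) by factoring powers of 17 out of the numerator and denominator: v_17(578/5) = 2. Step 2 — apply |x|_p = p^{-v_p(x)} = 17^{-2} = 1/289.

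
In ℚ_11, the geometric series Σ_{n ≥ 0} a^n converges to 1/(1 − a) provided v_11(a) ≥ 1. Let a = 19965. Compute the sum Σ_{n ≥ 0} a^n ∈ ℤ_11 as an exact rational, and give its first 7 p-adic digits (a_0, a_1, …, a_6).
Σ a^n = 1/(1 − a) = -1/19964;  first 7 digits = (1, 0, 0, 4, 1, 0, 5)

v_11(a) = 3 ≥ 1, so the series converges in ℤ_11 to 1/(1 − a) = 1/(1 − 19965) = -1/19964. Expand this rational in ℤ_11: compute digits iteratively via d_i = x_i mod 11, x_{i+1} = (x_i − d_i)/11. The first 7 digits are (1, 0, 0, 4, 1, 0, 5).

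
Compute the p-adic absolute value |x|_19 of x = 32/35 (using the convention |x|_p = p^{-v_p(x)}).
|32/35|_19 = 1

Step 1 — compute v_19(x) by factoring powers of 19 out of the numerator and denominator: v_19(32/35) = 0. Step 2 — apply |x|_p = p^{-v_p(x)} = 19^{0} = 1.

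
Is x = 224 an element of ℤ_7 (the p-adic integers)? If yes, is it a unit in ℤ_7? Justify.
x ∈ ℤ_7 but not a unit; v_7(x) = 1 > 0

ℤ_7 = {x ∈ ℚ_7 : v_7(x) ≥ 0} and ℤ_7^× = {x ∈ ℤ_7 : v_7(x) = 0}. Here v_7(224) = v_7(num) − v_7(den) = 1; compare against these criteria.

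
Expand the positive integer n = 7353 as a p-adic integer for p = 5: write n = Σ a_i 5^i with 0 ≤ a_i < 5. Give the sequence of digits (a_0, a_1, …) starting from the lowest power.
(a_0, a_1, …) = (3, 0, 4, 3, 1, 2)

Repeated division by 5 gives the digits low-to-high: 7353 = 3 + 4·5^2 + 3·5^3 + 1·5^4 + 2·5^5. Digit sequence: (3, 0, 4, 3, 1, 2).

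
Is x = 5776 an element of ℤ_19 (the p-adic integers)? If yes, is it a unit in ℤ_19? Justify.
x ∈ ℤ_19 but not a unit; v_19(x) = 2 > 0

ℤ_19 = {x ∈ ℚ_19 : v_19(x) ≥ 0} and ℤ_19^× = {x ∈ ℤ_19 : v_19(x) = 0}. Here v_19(5776) = v_19(num) − v_19(den) = 2; compare against these criteria.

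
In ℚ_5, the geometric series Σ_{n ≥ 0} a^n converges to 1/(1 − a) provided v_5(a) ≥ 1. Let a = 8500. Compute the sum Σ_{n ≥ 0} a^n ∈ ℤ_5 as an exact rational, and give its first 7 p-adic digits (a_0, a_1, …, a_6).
Σ a^n = 1/(1 − a) = -1/8499;  first 7 digits = (1, 0, 0, 3, 3, 2, 4)

v_5(a) = 3 ≥ 1, so the series converges in ℤ_5 to 1/(1 − a) = 1/(1 − 8500) = -1/8499. Expand this rational in ℤ_5: compute digits iteratively via d_i = x_i mod 5, x_{i+1} = (x_i − d_i)/5. The first 7 digits are (1, 0, 0, 3, 3, 2, 4).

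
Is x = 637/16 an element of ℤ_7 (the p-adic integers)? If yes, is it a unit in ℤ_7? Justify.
x ∈ ℤ_7 but not a unit; v_7(x) = 2 > 0

ℤ_7 = {x ∈ ℚ_7 : v_7(x) ≥ 0} and ℤ_7^× = {x ∈ ℤ_7 : v_7(x) = 0}. Here v_7(637/16) = v_7(num) − v_7(den) = 2; compare against these criteria.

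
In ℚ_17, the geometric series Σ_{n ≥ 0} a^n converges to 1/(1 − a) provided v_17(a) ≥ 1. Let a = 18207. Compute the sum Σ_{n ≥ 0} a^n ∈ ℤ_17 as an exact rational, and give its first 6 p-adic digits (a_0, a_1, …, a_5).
Σ a^n = 1/(1 − a) = -1/18206;  first 6 digits = (1, 0, 12, 3, 8, 12)

v_17(a) = 2 ≥ 1, so the series converges in ℤ_17 to 1/(1 − a) = 1/(1 − 18207) = -1/18206. Expand this rational in ℤ_17: compute digits iteratively via d_i = x_i mod 17, x_{i+1} = (x_i − d_i)/17. The first 6 digits are (1, 0, 12, 3, 8, 12).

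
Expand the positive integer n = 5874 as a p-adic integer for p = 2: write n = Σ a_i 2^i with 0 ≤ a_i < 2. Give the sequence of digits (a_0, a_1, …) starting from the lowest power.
(a_0, a_1, …) = (0, 1, 0, 0, 1, 1, 1, 1, 0, 1, 1, 0, 1)

Repeated division by 2 gives the digits low-to-high: 5874 = 1·2^1 + 1·2^4 + 1·2^5 + 1·2^6 + 1·2^7 + 1·2^9 + 1·2^10 + 1·2^12. Digit sequence: (0, 1, 0, 0, 1, 1, 1, 1, 0, 1, 1, 0, 1).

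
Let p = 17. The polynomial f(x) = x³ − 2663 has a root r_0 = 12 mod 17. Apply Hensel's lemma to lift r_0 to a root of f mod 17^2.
r_1 = 63 (mod 289)

Hensel: r_{i+1} = r_i − f(r_i)/f′(r_i) mod 17^{i+2}, where f′(x) = 3x². Iterate:
  r_0 = 12 (mod 17)
  r_1 = 63 (mod 289)
Final: r = 63 with f(r) ≡ 0 mod 17^2.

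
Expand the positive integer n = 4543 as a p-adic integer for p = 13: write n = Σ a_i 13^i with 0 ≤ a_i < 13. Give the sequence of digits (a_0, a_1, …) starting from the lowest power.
(a_0, a_1, …) = (6, 11, 0, 2)

Repeated division by 13 gives the digits low-to-high: 4543 = 6 + 11·13^1 + 2·13^3. Digit sequence: (6, 11, 0, 2).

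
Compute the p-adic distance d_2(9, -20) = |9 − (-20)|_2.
d_2(9, -20) = 1

Step 1 — x − y = 9 − (-20) = 29. Step 2 — v_2(29) = 0 (factor: 29 = (2^0 · 29); the sign does not affect v_p). Step 3 — |x − y|_2 = 2^{0} = 1.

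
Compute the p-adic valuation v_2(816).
v_2(816) = 4

v_2(n) is the largest exponent k such that 2^k divides n. Factor out: 816 = 2^4 · 51. (Sign doesn't affect v_p.) So v_2(816) = 4.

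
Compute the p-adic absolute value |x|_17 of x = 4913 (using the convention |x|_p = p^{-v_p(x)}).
|4913|_17 = 1/4913

Step 1 — compute v_17(x) by factoring powers of 17 out of the numerator and denominator: v_17(4913) = 3. Step 2 — apply |x|_p = p^{-v_p(x)} = 17^{-3} = 1/4913.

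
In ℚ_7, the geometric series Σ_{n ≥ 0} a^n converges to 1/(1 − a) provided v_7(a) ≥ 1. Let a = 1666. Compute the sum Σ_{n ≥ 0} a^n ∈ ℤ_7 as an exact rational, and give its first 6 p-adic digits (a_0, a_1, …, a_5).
Σ a^n = 1/(1 − a) = -1/1665;  first 6 digits = (1, 0, 6, 4, 1, 4)

v_7(a) = 2 ≥ 1, so the series converges in ℤ_7 to 1/(1 − a) = 1/(1 − 1666) = -1/1665. Expand this rational in ℤ_7: compute digits iteratively via d_i = x_i mod 7, x_{i+1} = (x_i − d_i)/7. The first 6 digits are (1, 0, 6, 4, 1, 4).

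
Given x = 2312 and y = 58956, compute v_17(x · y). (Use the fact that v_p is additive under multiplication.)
v_17(136306272) = 5

v_p(x) = 2 (factor: 2312 = 17^2 · 8); v_p(y) = 3 (factor: 58956 = 17^3 · 12). Additivity: v_p(xy) = v_p(x) + v_p(y) = 2 + 3 = 5. (Direct check: xy = 136306272 = 17^5 · (96).)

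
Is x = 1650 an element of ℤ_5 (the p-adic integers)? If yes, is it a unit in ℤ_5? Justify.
x ∈ ℤ_5 but not a unit; v_5(x) = 2 > 0

ℤ_5 = {x ∈ ℚ_5 : v_5(x) ≥ 0} and ℤ_5^× = {x ∈ ℤ_5 : v_5(x) = 0}. Here v_5(1650) = v_5(num) − v_5(den) = 2; compare against these criteria.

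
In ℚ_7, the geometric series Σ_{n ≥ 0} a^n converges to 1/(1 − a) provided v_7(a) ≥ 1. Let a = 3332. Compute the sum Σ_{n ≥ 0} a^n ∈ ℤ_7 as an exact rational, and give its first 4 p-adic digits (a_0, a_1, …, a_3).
Σ a^n = 1/(1 − a) = -1/3331;  first 4 digits = (1, 0, 5, 2)

v_7(a) = 2 ≥ 1, so the series converges in ℤ_7 to 1/(1 − a) = 1/(1 − 3332) = -1/3331. Expand this rational in ℤ_7: compute digits iteratively via d_i = x_i mod 7, x_{i+1} = (x_i − d_i)/7. The first 4 digits are (1, 0, 5, 2).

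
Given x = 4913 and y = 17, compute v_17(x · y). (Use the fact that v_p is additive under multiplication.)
v_17(83521) = 4

v_p(x) = 3 (factor: 4913 = 17^3 · 1); v_p(y) = 1 (factor: 17 = 17^1 · 1). Additivity: v_p(xy) = v_p(x) + v_p(y) = 3 + 1 = 4. (Direct check: xy = 83521 = 17^4 · (1).)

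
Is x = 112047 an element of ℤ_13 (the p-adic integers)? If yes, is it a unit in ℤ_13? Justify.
x ∈ ℤ_13 but not a unit; v_13(x) = 3 > 0

ℤ_13 = {x ∈ ℚ_13 : v_13(x) ≥ 0} and ℤ_13^× = {x ∈ ℤ_13 : v_13(x) = 0}. Here v_13(112047) = v_13(num) − v_13(den) = 3; compare against these criteria.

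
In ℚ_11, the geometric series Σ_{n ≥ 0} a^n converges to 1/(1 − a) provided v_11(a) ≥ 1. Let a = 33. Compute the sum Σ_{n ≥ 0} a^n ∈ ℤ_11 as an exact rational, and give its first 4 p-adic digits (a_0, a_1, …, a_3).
Σ a^n = 1/(1 − a) = -1/32;  first 4 digits = (1, 3, 9, 5)

v_11(a) = 1 ≥ 1, so the series converges in ℤ_11 to 1/(1 − a) = 1/(1 − 33) = -1/32. Expand this rational in ℤ_11: compute digits iteratively via d_i = x_i mod 11, x_{i+1} = (x_i − d_i)/11. The first 4 digits are (1, 3, 9, 5).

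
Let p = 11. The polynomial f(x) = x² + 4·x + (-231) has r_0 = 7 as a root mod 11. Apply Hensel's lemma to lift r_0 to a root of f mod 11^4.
r_3 = 14186 (mod 14641)

Hensel: r_{i+1} = r_i − f(r_i)·(f′(r_i))^{-1} mod 11^{i+2}, f′(x) = 2x + 4. Iterate:
  r_0 = 7 (mod 11)
  r_1 = 29 (mod 121)
  r_2 = 876 (mod 1331)
  r_3 = 14186 (mod 14641)
Final: r = 14186 satisfies f(r) ≡ 0 mod 11^4.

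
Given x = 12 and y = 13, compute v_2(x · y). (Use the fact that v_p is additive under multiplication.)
v_2(156) = 2

v_p(x) = 2 (factor: 12 = 2^2 · 3); v_p(y) = 0 (factor: 13 = 2^0 · 13). Additivity: v_p(xy) = v_p(x) + v_p(y) = 2 + 0 = 2. (Direct check: xy = 156 = 2^2 · (39).)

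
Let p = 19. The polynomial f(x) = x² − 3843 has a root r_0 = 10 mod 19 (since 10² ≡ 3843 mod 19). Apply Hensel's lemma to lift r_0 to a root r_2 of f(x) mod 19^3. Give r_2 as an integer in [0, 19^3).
r_2 = 4114 (mod 6859)

Hensel's recurrence: r_{i+1} = r_i − f(r_i)·(f′(r_i))^{-1} mod 19^{i+2}, with f′(x) = 2x. Iterate:
  r_0 = 10 (mod 19)
  r_1 = 143 (mod 361)
  r_2 = 4114 (mod 6859)
Final: r_2 = 4114, and one checks f(r_2) ≡ 0 mod 19^3.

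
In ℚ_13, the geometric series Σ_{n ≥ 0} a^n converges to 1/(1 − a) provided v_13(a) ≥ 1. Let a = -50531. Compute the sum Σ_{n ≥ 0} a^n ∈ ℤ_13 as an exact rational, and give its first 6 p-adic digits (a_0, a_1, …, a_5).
Σ a^n = 1/(1 − a) = 1/50532;  first 6 digits = (1, 0, 0, 3, 11, 12)

v_13(a) = 3 ≥ 1, so the series converges in ℤ_13 to 1/(1 − a) = 1/(1 − (-50531)) = 1/50532. Expand this rational in ℤ_13: compute digits iteratively via d_i = x_i mod 13, x_{i+1} = (x_i − d_i)/13. The first 6 digits are (1, 0, 0, 3, 11, 12).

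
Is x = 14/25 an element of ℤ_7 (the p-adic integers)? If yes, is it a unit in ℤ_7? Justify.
x ∈ ℤ_7 but not a unit; v_7(x) = 1 > 0

ℤ_7 = {x ∈ ℚ_7 : v_7(x) ≥ 0} and ℤ_7^× = {x ∈ ℤ_7 : v_7(x) = 0}. Here v_7(14/25) = v_7(num) − v_7(den) = 1; compare against these criteria.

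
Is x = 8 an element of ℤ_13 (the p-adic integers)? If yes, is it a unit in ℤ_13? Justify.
x ∈ ℤ_13^× (unit); v_13(x) = 0

ℤ_13 = {x ∈ ℚ_13 : v_13(x) ≥ 0} and ℤ_13^× = {x ∈ ℤ_13 : v_13(x) = 0}. Here v_13(8) = v_13(num) − v_13(den) = 0; compare against these criteria.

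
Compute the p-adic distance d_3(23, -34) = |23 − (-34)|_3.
d_3(23, -34) = 1/3

Step 1 — x − y = 23 − (-34) = 57. Step 2 — v_3(57) = 1 (factor: 57 = (3^1 · 19); the sign does not affect v_p). Step 3 — |x − y|_3 = 3^{-1} = 1/3.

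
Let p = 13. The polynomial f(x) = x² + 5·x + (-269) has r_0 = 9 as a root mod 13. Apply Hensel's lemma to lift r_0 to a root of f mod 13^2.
r_1 = 74 (mod 169)

Hensel: r_{i+1} = r_i − f(r_i)·(f′(r_i))^{-1} mod 13^{i+2}, f′(x) = 2x + 5. Iterate:
  r_0 = 9 (mod 13)
  r_1 = 74 (mod 169)
Final: r = 74 satisfies f(r) ≡ 0 mod 13^2.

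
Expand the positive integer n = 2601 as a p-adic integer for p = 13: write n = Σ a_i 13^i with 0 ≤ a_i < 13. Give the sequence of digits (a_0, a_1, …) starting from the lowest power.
(a_0, a_1, …) = (1, 5, 2, 1)

Repeated division by 13 gives the digits low-to-high: 2601 = 1 + 5·13^1 + 2·13^2 + 1·13^3. Digit sequence: (1, 5, 2, 1).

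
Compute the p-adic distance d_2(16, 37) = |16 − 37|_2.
d_2(16, 37) = 1

Step 1 — x − y = 16 − 37 = -21. Step 2 — v_2(-21) = 0 (factor: -21 = −(2^0 · 21); the sign does not affect v_p). Step 3 — |x − y|_2 = 2^{0} = 1.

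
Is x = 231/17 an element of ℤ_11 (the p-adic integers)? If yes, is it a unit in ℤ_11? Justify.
x ∈ ℤ_11 but not a unit; v_11(x) = 1 > 0

ℤ_11 = {x ∈ ℚ_11 : v_11(x) ≥ 0} and ℤ_11^× = {x ∈ ℤ_11 : v_11(x) = 0}. Here v_11(231/17) = v_11(num) − v_11(den) = 1; compare against these criteria.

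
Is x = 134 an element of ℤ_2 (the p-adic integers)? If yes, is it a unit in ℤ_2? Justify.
x ∈ ℤ_2 but not a unit; v_2(x) = 1 > 0

ℤ_2 = {x ∈ ℚ_2 : v_2(x) ≥ 0} and ℤ_2^× = {x ∈ ℤ_2 : v_2(x) = 0}. Here v_2(134) = v_2(num) − v_2(den) = 1; compare against these criteria.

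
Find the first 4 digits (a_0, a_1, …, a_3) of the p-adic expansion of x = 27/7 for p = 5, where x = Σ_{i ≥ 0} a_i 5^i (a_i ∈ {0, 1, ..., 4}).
(a_0, …, a_3) = (1, 2, 4, 2)

v_5(27/7) = 0 (numerator and denominator both coprime to 5), so x ∈ ℤ_5^×. Compute digits iteratively via a_i = x_i mod 5, x_{i+1} = (x_i − a_i)/5, with x_0 = x:
  x_0 = 27/7;  a_0 = 1;  x_1 = (x_0 − 1)/5 = 4/7
  x_1 = 4/7;  a_1 = 2;  x_2 = (x_1 − 2)/5 = -2/7
  x_2 = -2/7;  a_2 = 4;  x_3 = (x_2 − 4)/5 = -6/7
  x_3 = -6/7;  a_3 = 2;  x_4 = (x_3 − 2)/5 = -4/7
Digits: (1, 2, 4, 2).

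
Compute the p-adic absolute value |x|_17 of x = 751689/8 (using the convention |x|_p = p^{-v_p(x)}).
|751689/8|_17 = 1/83521

Step 1 — compute v_17(x) by factoring powers of 17 out of the numerator and denominator: v_17(751689/8) = 4. Step 2 — apply |x|_p = p^{-v_p(x)} = 17^{-4} = 1/83521.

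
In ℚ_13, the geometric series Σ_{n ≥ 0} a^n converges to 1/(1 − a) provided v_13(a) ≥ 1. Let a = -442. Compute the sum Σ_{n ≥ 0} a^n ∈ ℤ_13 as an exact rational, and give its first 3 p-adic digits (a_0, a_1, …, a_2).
Σ a^n = 1/(1 − a) = 1/443;  first 3 digits = (1, 5, 9)

v_13(a) = 1 ≥ 1, so the series converges in ℤ_13 to 1/(1 − a) = 1/(1 − (-442)) = 1/443. Expand this rational in ℤ_13: compute digits iteratively via d_i = x_i mod 13, x_{i+1} = (x_i − d_i)/13. The first 3 digits are (1, 5, 9).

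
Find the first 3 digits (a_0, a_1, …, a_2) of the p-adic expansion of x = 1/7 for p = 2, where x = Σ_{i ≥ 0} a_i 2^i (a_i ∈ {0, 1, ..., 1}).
(a_0, …, a_2) = (1, 1, 1)

v_2(1/7) = 0 (numerator and denominator both coprime to 2), so x ∈ ℤ_2^×. Compute digits iteratively via a_i = x_i mod 2, x_{i+1} = (x_i − a_i)/2, with x_0 = x:
  x_0 = 1/7;  a_0 = 1;  x_1 = (x_0 − 1)/2 = -3/7
  x_1 = -3/7;  a_1 = 1;  x_2 = (x_1 − 1)/2 = -5/7
  x_2 = -5/7;  a_2 = 1;  x_3 = (x_2 − 1)/2 = -6/7
Digits: (1, 1, 1).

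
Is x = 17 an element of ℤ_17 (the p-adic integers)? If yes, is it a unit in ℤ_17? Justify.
x ∈ ℤ_17 but not a unit; v_17(x) = 1 > 0

ℤ_17 = {x ∈ ℚ_17 : v_17(x) ≥ 0} and ℤ_17^× = {x ∈ ℤ_17 : v_17(x) = 0}. Here v_17(17) = v_17(num) − v_17(den) = 1; compare against these criteria.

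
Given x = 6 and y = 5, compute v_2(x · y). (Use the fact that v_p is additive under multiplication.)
v_2(30) = 1

v_p(x) = 1 (factor: 6 = 2^1 · 3); v_p(y) = 0 (factor: 5 = 2^0 · 5). Additivity: v_p(xy) = v_p(x) + v_p(y) = 1 + 0 = 1. (Direct check: xy = 30 = 2^1 · (15).)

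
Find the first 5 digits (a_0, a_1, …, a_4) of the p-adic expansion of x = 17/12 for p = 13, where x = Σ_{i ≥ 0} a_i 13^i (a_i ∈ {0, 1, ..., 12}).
(a_0, …, a_4) = (9, 7, 7, 7, 7)

v_13(17/12) = 0 (numerator and denominator both coprime to 13), so x ∈ ℤ_13^×. Compute digits iteratively via a_i = x_i mod 13, x_{i+1} = (x_i − a_i)/13, with x_0 = x:
  x_0 = 17/12;  a_0 = 9;  x_1 = (x_0 − 9)/13 = -7/12
  x_1 = -7/12;  a_1 = 7;  x_2 = (x_1 − 7)/13 = -7/12
  x_2 = -7/12;  a_2 = 7;  x_3 = (x_2 − 7)/13 = -7/12
  x_3 = -7/12;  a_3 = 7;  x_4 = (x_3 − 7)/13 = -7/12
  x_4 = -7/12;  a_4 = 7;  x_5 = (x_4 − 7)/13 = -7/12
Digits: (9, 7, 7, 7, 7).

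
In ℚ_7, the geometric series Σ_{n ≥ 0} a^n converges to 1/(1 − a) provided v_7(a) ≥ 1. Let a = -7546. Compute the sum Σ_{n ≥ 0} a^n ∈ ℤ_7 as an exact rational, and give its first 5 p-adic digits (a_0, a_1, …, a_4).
Σ a^n = 1/(1 − a) = 1/7547;  first 5 digits = (1, 0, 0, 6, 3)

v_7(a) = 3 ≥ 1, so the series converges in ℤ_7 to 1/(1 − a) = 1/(1 − (-7546)) = 1/7547. Expand this rational in ℤ_7: compute digits iteratively via d_i = x_i mod 7, x_{i+1} = (x_i − d_i)/7. The first 5 digits are (1, 0, 0, 6, 3).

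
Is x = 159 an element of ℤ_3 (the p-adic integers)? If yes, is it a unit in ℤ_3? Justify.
x ∈ ℤ_3 but not a unit; v_3(x) = 1 > 0

ℤ_3 = {x ∈ ℚ_3 : v_3(x) ≥ 0} and ℤ_3^× = {x ∈ ℤ_3 : v_3(x) = 0}. Here v_3(159) = v_3(num) − v_3(den) = 1; compare against these criteria.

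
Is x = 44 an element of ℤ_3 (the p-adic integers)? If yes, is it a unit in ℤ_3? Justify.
x ∈ ℤ_3^× (unit); v_3(x) = 0

ℤ_3 = {x ∈ ℚ_3 : v_3(x) ≥ 0} and ℤ_3^× = {x ∈ ℤ_3 : v_3(x) = 0}. Here v_3(44) = v_3(num) − v_3(den) = 0; compare against these criteria.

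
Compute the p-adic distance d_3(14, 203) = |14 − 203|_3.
d_3(14, 203) = 1/27

Step 1 — x − y = 14 − 203 = -189. Step 2 — v_3(-189) = 3 (factor: -189 = −(3^3 · 7); the sign does not affect v_p). Step 3 — |x − y|_3 = 3^{-3} = 1/27.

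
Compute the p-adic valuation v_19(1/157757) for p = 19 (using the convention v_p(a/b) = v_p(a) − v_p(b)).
v_19(1/157757) = -3

Factor powers of 19 from the numerator and denominator of the reduced fraction: 1 = 19^0 · 1 and 157757 = 19^3 · 23. Apply v_p(a/b) = v_p(a) − v_p(b): v_19(1/157757) = 0 − 3 = -3.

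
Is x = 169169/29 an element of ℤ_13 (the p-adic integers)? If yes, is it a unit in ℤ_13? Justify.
x ∈ ℤ_13 but not a unit; v_13(x) = 3 > 0

ℤ_13 = {x ∈ ℚ_13 : v_13(x) ≥ 0} and ℤ_13^× = {x ∈ ℤ_13 : v_13(x) = 0}. Here v_13(169169/29) = v_13(num) − v_13(den) = 3; compare against these criteria.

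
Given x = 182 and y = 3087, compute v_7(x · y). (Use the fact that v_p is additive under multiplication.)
v_7(561834) = 4

v_p(x) = 1 (factor: 182 = 7^1 · 26); v_p(y) = 3 (factor: 3087 = 7^3 · 9). Additivity: v_p(xy) = v_p(x) + v_p(y) = 1 + 3 = 4. (Direct check: xy = 561834 = 7^4 · (234).)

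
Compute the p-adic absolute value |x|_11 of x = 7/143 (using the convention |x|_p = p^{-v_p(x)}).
|7/143|_11 = 11

Step 1 — compute v_11(x) by factoring powers of 11 out of the numerator and denominator: v_11(7/143) = -1. Step 2 — apply |x|_p = p^{-v_p(x)} = 11^{1} = 11.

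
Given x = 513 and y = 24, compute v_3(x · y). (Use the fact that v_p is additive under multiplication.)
v_3(12312) = 4

v_p(x) = 3 (factor: 513 = 3^3 · 19); v_p(y) = 1 (factor: 24 = 3^1 · 8). Additivity: v_p(xy) = v_p(x) + v_p(y) = 3 + 1 = 4. (Direct check: xy = 12312 = 3^4 · (152).)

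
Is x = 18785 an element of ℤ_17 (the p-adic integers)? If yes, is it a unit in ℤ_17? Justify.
x ∈ ℤ_17 but not a unit; v_17(x) = 2 > 0

ℤ_17 = {x ∈ ℚ_17 : v_17(x) ≥ 0} and ℤ_17^× = {x ∈ ℤ_17 : v_17(x) = 0}. Here v_17(18785) = v_17(num) − v_17(den) = 2; compare against these criteria.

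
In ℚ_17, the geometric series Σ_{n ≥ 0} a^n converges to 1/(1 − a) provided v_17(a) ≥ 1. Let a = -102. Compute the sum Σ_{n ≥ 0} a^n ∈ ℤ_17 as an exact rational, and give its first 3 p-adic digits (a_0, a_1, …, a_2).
Σ a^n = 1/(1 − a) = 1/103;  first 3 digits = (1, 11, 1)

v_17(a) = 1 ≥ 1, so the series converges in ℤ_17 to 1/(1 − a) = 1/(1 − (-102)) = 1/103. Expand this rational in ℤ_17: compute digits iteratively via d_i = x_i mod 17, x_{i+1} = (x_i − d_i)/17. The first 3 digits are (1, 11, 1).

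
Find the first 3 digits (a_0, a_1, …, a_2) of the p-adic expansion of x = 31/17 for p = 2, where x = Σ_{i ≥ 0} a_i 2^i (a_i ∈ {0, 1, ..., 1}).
(a_0, …, a_2) = (1, 1, 1)

v_2(31/17) = 0 (numerator and denominator both coprime to 2), so x ∈ ℤ_2^×. Compute digits iteratively via a_i = x_i mod 2, x_{i+1} = (x_i − a_i)/2, with x_0 = x:
  x_0 = 31/17;  a_0 = 1;  x_1 = (x_0 − 1)/2 = 7/17
  x_1 = 7/17;  a_1 = 1;  x_2 = (x_1 − 1)/2 = -5/17
  x_2 = -5/17;  a_2 = 1;  x_3 = (x_2 − 1)/2 = -11/17
Digits: (1, 1, 1).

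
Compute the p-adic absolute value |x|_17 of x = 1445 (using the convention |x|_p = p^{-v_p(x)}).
|1445|_17 = 1/289

Step 1 — compute v_17(x) by factoring powers of 17 out of the numerator and denominator: v_17(1445) = 2. Step 2 — apply |x|_p = p^{-v_p(x)} = 17^{-2} = 1/289.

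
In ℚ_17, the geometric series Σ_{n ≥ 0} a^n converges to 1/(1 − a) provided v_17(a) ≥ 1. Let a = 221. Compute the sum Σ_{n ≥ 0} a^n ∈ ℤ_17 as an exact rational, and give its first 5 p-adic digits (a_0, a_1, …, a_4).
Σ a^n = 1/(1 − a) = -1/220;  first 5 digits = (1, 13, 16, 13, 11)

v_17(a) = 1 ≥ 1, so the series converges in ℤ_17 to 1/(1 − a) = 1/(1 − 221) = -1/220. Expand this rational in ℤ_17: compute digits iteratively via d_i = x_i mod 17, x_{i+1} = (x_i − d_i)/17. The first 5 digits are (1, 13, 16, 13, 11).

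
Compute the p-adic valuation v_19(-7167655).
v_19(-7167655) = 4

v_19(n) is the largest exponent k such that 19^k divides n. Factor out: -7167655 = -19^4 · 55. (Sign doesn't affect v_p.) So v_19(-7167655) = 4.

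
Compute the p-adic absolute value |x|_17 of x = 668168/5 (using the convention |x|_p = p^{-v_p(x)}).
|668168/5|_17 = 1/83521

Step 1 — compute v_17(x) by factoring powers of 17 out of the numerator and denominator: v_17(668168/5) = 4. Step 2 — apply |x|_p = p^{-v_p(x)} = 17^{-4} = 1/83521.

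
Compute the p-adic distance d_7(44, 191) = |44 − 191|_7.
d_7(44, 191) = 1/49

Step 1 — x − y = 44 − 191 = -147. Step 2 — v_7(-147) = 2 (factor: -147 = −(7^2 · 3); the sign does not affect v_p). Step 3 — |x − y|_7 = 7^{-2} = 1/49.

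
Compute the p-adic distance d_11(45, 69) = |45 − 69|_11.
d_11(45, 69) = 1

Step 1 — x − y = 45 − 69 = -24. Step 2 — v_11(-24) = 0 (factor: -24 = −(11^0 · 24); the sign does not affect v_p). Step 3 — |x − y|_11 = 11^{0} = 1.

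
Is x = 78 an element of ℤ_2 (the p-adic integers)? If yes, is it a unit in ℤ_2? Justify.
x ∈ ℤ_2 but not a unit; v_2(x) = 1 > 0

ℤ_2 = {x ∈ ℚ_2 : v_2(x) ≥ 0} and ℤ_2^× = {x ∈ ℤ_2 : v_2(x) = 0}. Here v_2(78) = v_2(num) − v_2(den) = 1; compare against these criteria.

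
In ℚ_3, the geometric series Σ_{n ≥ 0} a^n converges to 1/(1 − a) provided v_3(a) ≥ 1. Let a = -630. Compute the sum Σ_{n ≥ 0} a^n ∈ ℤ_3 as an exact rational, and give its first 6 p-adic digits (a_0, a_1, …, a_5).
Σ a^n = 1/(1 − a) = 1/631;  first 6 digits = (1, 0, 2, 0, 2, 1)

v_3(a) = 2 ≥ 1, so the series converges in ℤ_3 to 1/(1 − a) = 1/(1 − (-630)) = 1/631. Expand this rational in ℤ_3: compute digits iteratively via d_i = x_i mod 3, x_{i+1} = (x_i − d_i)/3. The first 6 digits are (1, 0, 2, 0, 2, 1).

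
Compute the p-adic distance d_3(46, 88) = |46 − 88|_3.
d_3(46, 88) = 1/3

Step 1 — x − y = 46 − 88 = -42. Step 2 — v_3(-42) = 1 (factor: -42 = −(3^1 · 14); the sign does not affect v_p). Step 3 — |x − y|_3 = 3^{-1} = 1/3.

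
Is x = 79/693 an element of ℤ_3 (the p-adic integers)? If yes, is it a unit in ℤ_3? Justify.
x ∉ ℤ_3 (v_3(x) = -2 < 0)

ℤ_3 = {x ∈ ℚ_3 : v_3(x) ≥ 0} and ℤ_3^× = {x ∈ ℤ_3 : v_3(x) = 0}. Here v_3(79/693) = v_3(num) − v_3(den) = -2; compare against these criteria.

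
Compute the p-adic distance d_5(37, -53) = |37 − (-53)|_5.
d_5(37, -53) = 1/5

Step 1 — x − y = 37 − (-53) = 90. Step 2 — v_5(90) = 1 (factor: 90 = (5^1 · 18); the sign does not affect v_p). Step 3 — |x − y|_5 = 5^{-1} = 1/5.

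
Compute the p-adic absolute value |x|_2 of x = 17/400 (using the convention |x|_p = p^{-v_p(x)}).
|17/400|_2 = 16

Step 1 — compute v_2(x) by factoring powers of 2 out of the numerator and denominator: v_2(17/400) = -4. Step 2 — apply |x|_p = p^{-v_p(x)} = 2^{4} = 16.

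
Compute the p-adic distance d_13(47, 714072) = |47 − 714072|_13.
d_13(47, 714072) = 1/28561

Step 1 — x − y = 47 − 714072 = -714025. Step 2 — v_13(-714025) = 4 (factor: -714025 = −(13^4 · 25); the sign does not affect v_p). Step 3 — |x − y|_13 = 13^{-4} = 1/28561.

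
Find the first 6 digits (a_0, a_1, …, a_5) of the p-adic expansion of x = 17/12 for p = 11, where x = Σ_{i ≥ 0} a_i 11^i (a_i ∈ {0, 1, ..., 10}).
(a_0, …, a_5) = (6, 6, 4, 6, 4, 6)

v_11(17/12) = 0 (numerator and denominator both coprime to 11), so x ∈ ℤ_11^×. Compute digits iteratively via a_i = x_i mod 11, x_{i+1} = (x_i − a_i)/11, with x_0 = x:
  x_0 = 17/12;  a_0 = 6;  x_1 = (x_0 − 6)/11 = -5/12
  x_1 = -5/12;  a_1 = 6;  x_2 = (x_1 − 6)/11 = -7/12
  x_2 = -7/12;  a_2 = 4;  x_3 = (x_2 − 4)/11 = -5/12
  x_3 = -5/12;  a_3 = 6;  x_4 = (x_3 − 6)/11 = -7/12
  x_4 = -7/12;  a_4 = 4;  x_5 = (x_4 − 4)/11 = -5/12
  x_5 = -5/12;  a_5 = 6;  x_6 = (x_5 − 6)/11 = -7/12
Digits: (6, 6, 4, 6, 4, 6).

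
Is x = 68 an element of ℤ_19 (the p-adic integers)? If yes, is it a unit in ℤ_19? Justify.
x ∈ ℤ_19^× (unit); v_19(x) = 0

ℤ_19 = {x ∈ ℚ_19 : v_19(x) ≥ 0} and ℤ_19^× = {x ∈ ℤ_19 : v_19(x) = 0}. Here v_19(68) = v_19(num) − v_19(den) = 0; compare against these criteria.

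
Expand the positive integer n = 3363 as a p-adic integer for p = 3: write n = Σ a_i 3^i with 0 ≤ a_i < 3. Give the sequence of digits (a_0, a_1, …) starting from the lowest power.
(a_0, a_1, …) = (0, 2, 1, 1, 2, 1, 1, 1)

Repeated division by 3 gives the digits low-to-high: 3363 = 2·3^1 + 1·3^2 + 1·3^3 + 2·3^4 + 1·3^5 + 1·3^6 + 1·3^7. Digit sequence: (0, 2, 1, 1, 2, 1, 1, 1).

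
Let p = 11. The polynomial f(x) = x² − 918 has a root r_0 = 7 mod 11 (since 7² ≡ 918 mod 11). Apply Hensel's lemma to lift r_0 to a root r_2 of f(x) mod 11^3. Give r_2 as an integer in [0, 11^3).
r_2 = 942 (mod 1331)

Hensel's recurrence: r_{i+1} = r_i − f(r_i)·(f′(r_i))^{-1} mod 11^{i+2}, with f′(x) = 2x. Iterate:
  r_0 = 7 (mod 11)
  r_1 = 95 (mod 121)
  r_2 = 942 (mod 1331)
Final: r_2 = 942, and one checks f(r_2) ≡ 0 mod 11^3.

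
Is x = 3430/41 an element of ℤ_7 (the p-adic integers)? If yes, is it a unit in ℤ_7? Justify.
x ∈ ℤ_7 but not a unit; v_7(x) = 3 > 0

ℤ_7 = {x ∈ ℚ_7 : v_7(x) ≥ 0} and ℤ_7^× = {x ∈ ℤ_7 : v_7(x) = 0}. Here v_7(3430/41) = v_7(num) − v_7(den) = 3; compare against these criteria.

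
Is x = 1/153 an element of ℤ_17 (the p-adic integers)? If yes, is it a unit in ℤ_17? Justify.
x ∉ ℤ_17 (v_17(x) = -1 < 0)

ℤ_17 = {x ∈ ℚ_17 : v_17(x) ≥ 0} and ℤ_17^× = {x ∈ ℤ_17 : v_17(x) = 0}. Here v_17(1/153) = v_17(num) − v_17(den) = -1; compare against these criteria.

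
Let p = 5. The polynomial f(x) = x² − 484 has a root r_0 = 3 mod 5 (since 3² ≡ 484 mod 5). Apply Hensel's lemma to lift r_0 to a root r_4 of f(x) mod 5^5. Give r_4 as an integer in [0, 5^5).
r_4 = 3103 (mod 3125)

Hensel's recurrence: r_{i+1} = r_i − f(r_i)·(f′(r_i))^{-1} mod 5^{i+2}, with f′(x) = 2x. Iterate:
  r_0 = 3 (mod 5)
  r_1 = 3 (mod 25)
  r_2 = 103 (mod 125)
  r_3 = 603 (mod 625)
  r_4 = 3103 (mod 3125)
Final: r_4 = 3103, and one checks f(r_4) ≡ 0 mod 5^5.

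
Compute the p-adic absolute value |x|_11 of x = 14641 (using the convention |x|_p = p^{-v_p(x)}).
|14641|_11 = 1/14641

Step 1 — compute v_11(x) by factoring powers of 11 out of the numerator and denominator: v_11(14641) = 4. Step 2 — apply |x|_p = p^{-v_p(x)} = 11^{-4} = 1/14641.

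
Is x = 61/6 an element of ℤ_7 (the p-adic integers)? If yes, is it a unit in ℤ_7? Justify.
x ∈ ℤ_7^× (unit); v_7(x) = 0

ℤ_7 = {x ∈ ℚ_7 : v_7(x) ≥ 0} and ℤ_7^× = {x ∈ ℤ_7 : v_7(x) = 0}. Here v_7(61/6) = v_7(num) − v_7(den) = 0; compare against these criteria.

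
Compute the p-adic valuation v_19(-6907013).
v_19(-6907013) = 4

v_19(n) is the largest exponent k such that 19^k divides n. Factor out: -6907013 = -19^4 · 53. (Sign doesn't affect v_p.) So v_19(-6907013) = 4.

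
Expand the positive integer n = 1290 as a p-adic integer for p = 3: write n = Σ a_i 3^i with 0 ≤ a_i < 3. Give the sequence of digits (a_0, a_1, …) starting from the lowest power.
(a_0, a_1, …) = (0, 1, 2, 2, 0, 2, 1)

Repeated division by 3 gives the digits low-to-high: 1290 = 1·3^1 + 2·3^2 + 2·3^3 + 2·3^5 + 1·3^6. Digit sequence: (0, 1, 2, 2, 0, 2, 1).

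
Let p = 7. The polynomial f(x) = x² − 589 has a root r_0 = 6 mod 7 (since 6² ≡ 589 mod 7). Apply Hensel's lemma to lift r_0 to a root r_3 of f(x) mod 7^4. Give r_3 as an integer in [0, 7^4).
r_3 = 2106 (mod 2401)

Hensel's recurrence: r_{i+1} = r_i − f(r_i)·(f′(r_i))^{-1} mod 7^{i+2}, with f′(x) = 2x. Iterate:
  r_0 = 6 (mod 7)
  r_1 = 48 (mod 49)
  r_2 = 48 (mod 343)
  r_3 = 2106 (mod 2401)
Final: r_3 = 2106, and one checks f(r_3) ≡ 0 mod 7^4.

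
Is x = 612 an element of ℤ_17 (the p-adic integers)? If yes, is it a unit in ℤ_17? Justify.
x ∈ ℤ_17 but not a unit; v_17(x) = 1 > 0

ℤ_17 = {x ∈ ℚ_17 : v_17(x) ≥ 0} and ℤ_17^× = {x ∈ ℤ_17 : v_17(x) = 0}. Here v_17(612) = v_17(num) − v_17(den) = 1; compare against these criteria.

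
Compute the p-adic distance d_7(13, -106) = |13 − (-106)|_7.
d_7(13, -106) = 1/7

Step 1 — x − y = 13 − (-106) = 119. Step 2 — v_7(119) = 1 (factor: 119 = (7^1 · 17); the sign does not affect v_p). Step 3 — |x − y|_7 = 7^{-1} = 1/7.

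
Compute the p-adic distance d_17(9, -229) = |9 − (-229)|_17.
d_17(9, -229) = 1/17

Step 1 — x − y = 9 − (-229) = 238. Step 2 — v_17(238) = 1 (factor: 238 = (17^1 · 14); the sign does not affect v_p). Step 3 — |x − y|_17 = 17^{-1} = 1/17.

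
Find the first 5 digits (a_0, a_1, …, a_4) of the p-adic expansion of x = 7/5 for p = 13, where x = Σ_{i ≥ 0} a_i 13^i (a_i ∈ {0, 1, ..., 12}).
(a_0, …, a_4) = (4, 5, 10, 7, 2)

v_13(7/5) = 0 (numerator and denominator both coprime to 13), so x ∈ ℤ_13^×. Compute digits iteratively via a_i = x_i mod 13, x_{i+1} = (x_i − a_i)/13, with x_0 = x:
  x_0 = 7/5;  a_0 = 4;  x_1 = (x_0 − 4)/13 = -1/5
  x_1 = -1/5;  a_1 = 5;  x_2 = (x_1 − 5)/13 = -2/5
  x_2 = -2/5;  a_2 = 10;  x_3 = (x_2 − 10)/13 = -4/5
  x_3 = -4/5;  a_3 = 7;  x_4 = (x_3 − 7)/13 = -3/5
  x_4 = -3/5;  a_4 = 2;  x_5 = (x_4 − 2)/13 = -1/5
Digits: (4, 5, 10, 7, 2).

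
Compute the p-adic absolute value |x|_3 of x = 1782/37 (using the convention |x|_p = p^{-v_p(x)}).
|1782/37|_3 = 1/81

Step 1 — compute v_3(x) by factoring powers of 3 out of the numerator and denominator: v_3(1782/37) = 4. Step 2 — apply |x|_p = p^{-v_p(x)} = 3^{-4} = 1/81.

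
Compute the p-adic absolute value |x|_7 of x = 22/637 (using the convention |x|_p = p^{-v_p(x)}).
|22/637|_7 = 49

Step 1 — compute v_7(x) by factoring powers of 7 out of the numerator and denominator: v_7(22/637) = -2. Step 2 — apply |x|_p = p^{-v_p(x)} = 7^{2} = 49.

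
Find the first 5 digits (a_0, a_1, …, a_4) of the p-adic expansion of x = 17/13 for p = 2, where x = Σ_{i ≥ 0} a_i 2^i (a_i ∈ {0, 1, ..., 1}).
(a_0, …, a_4) = (1, 0, 1, 0, 1)

v_2(17/13) = 0 (numerator and denominator both coprime to 2), so x ∈ ℤ_2^×. Compute digits iteratively via a_i = x_i mod 2, x_{i+1} = (x_i − a_i)/2, with x_0 = x:
  x_0 = 17/13;  a_0 = 1;  x_1 = (x_0 − 1)/2 = 2/13
  x_1 = 2/13;  a_1 = 0;  x_2 = (x_1 − 0)/2 = 1/13
  x_2 = 1/13;  a_2 = 1;  x_3 = (x_2 − 1)/2 = -6/13
  x_3 = -6/13;  a_3 = 0;  x_4 = (x_3 − 0)/2 = -3/13
  x_4 = -3/13;  a_4 = 1;  x_5 = (x_4 − 1)/2 = -8/13
Digits: (1, 0, 1, 0, 1).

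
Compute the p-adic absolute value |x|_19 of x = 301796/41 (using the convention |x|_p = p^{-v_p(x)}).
|301796/41|_19 = 1/6859

Step 1 — compute v_19(x) by factoring powers of 19 out of the numerator and denominator: v_19(301796/41) = 3. Step 2 — apply |x|_p = p^{-v_p(x)} = 19^{-3} = 1/6859.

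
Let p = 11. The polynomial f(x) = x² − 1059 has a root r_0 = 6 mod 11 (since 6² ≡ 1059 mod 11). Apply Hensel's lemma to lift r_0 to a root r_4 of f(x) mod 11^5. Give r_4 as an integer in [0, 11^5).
r_4 = 158450 (mod 161051)

Hensel's recurrence: r_{i+1} = r_i − f(r_i)·(f′(r_i))^{-1} mod 11^{i+2}, with f′(x) = 2x. Iterate:
  r_0 = 6 (mod 11)
  r_1 = 61 (mod 121)
  r_2 = 61 (mod 1331)
  r_3 = 12040 (mod 14641)
  r_4 = 158450 (mod 161051)
Final: r_4 = 158450, and one checks f(r_4) ≡ 0 mod 11^5.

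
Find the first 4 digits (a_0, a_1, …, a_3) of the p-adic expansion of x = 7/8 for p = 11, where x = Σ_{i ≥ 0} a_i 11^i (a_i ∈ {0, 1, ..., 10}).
(a_0, …, a_3) = (5, 1, 4, 1)

v_11(7/8) = 0 (numerator and denominator both coprime to 11), so x ∈ ℤ_11^×. Compute digits iteratively via a_i = x_i mod 11, x_{i+1} = (x_i − a_i)/11, with x_0 = x:
  x_0 = 7/8;  a_0 = 5;  x_1 = (x_0 − 5)/11 = -3/8
  x_1 = -3/8;  a_1 = 1;  x_2 = (x_1 − 1)/11 = -1/8
  x_2 = -1/8;  a_2 = 4;  x_3 = (x_2 − 4)/11 = -3/8
  x_3 = -3/8;  a_3 = 1;  x_4 = (x_3 − 1)/11 = -1/8
Digits: (5, 1, 4, 1).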